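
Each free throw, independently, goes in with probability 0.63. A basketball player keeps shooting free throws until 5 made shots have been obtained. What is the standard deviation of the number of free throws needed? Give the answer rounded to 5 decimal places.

2.15896

Y = total free throws until the fifth success; negative binomial with r=5, p=0.63.
SD(Y) = √[r(1−p)/p²] = √(4.6611237) = 2.1589636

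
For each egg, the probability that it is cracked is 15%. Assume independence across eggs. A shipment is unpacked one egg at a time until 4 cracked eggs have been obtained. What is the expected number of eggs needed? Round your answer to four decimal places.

Y = total eggs until the fourth success; negative binomial with r=4, p=0.15.
E[Y] = r / p = 4 / 0.15 = 26.666667

26.6667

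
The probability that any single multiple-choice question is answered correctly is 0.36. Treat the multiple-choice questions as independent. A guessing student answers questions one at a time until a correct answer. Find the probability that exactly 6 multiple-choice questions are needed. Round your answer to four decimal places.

Geometric (trials to first success), p = 0.36.
P(Y = 6) = (1−p)^5 · p = 0.10737 · 0.36 = 0.038655

0.0387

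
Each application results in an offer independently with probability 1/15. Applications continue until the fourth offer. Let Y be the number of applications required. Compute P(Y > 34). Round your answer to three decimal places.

Needing more than 34 applications ⇔ fewer than 4 successes in the first 34. With X ~ Binomial(34, 0.066667), P(Y > 34) = P(X ≤ 3).
  k=0: C(34,0)·0.066667^0·0.933333^34 = 0.09577
  k=1: C(34,1)·0.066667^1·0.933333^33 = 0.23260
  k=2: C(34,2)·0.066667^2·0.933333^32 = 0.27413
  k=3: C(34,3)·0.066667^3·0.933333^31 = 0.20886
P(X ≤ 3) = 0.81136

0.811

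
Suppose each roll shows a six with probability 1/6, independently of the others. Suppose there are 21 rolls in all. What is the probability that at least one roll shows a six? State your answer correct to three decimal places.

0.978

P(at least one) = 1 − P(none) = 1 − (1 − 0.166667)^21
= 1 − 0.02174 = 0.97826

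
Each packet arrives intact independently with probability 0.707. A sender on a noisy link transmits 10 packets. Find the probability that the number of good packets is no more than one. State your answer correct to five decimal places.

X ~ Binomial(10, 0.707); P(X ≤ 1) = Σ C(10,k) p^k (1−p)^(10−k) over k:
  k=0: C(10,0)·0.707^0·0.293^10 = 0.0000047
  k=1: C(10,1)·0.707^1·0.293^9 = 0.0001125
Total = 0.0001172

0.00012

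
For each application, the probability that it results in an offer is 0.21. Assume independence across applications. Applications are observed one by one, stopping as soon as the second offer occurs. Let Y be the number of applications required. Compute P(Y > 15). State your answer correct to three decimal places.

Needing more than 15 applications ⇔ fewer than 2 successes in the first 15. With X ~ Binomial(15, 0.21), P(Y > 15) = P(X ≤ 1).
  k=0: C(15,0)·0.21^0·0.79^15 = 0.02913
  k=1: C(15,1)·0.21^1·0.79^14 = 0.11617
P(X ≤ 1) = 0.14530

0.145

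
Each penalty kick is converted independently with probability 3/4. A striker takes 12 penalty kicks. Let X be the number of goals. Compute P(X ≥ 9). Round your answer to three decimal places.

X ~ Binomial(12, 0.75); P(X ≥ 9) = Σ C(12,k) p^k (1−p)^(12−k) over k:
  k=9: C(12,9)·0.75^9·0.25^3 = 0.25810
  k=10: C(12,10)·0.75^10·0.25^2 = 0.23229
  k=11: C(12,11)·0.75^11·0.25^1 = 0.12671
  k=12: C(12,12)·0.75^12·0.25^0 = 0.03168
Total = 0.64878

0.649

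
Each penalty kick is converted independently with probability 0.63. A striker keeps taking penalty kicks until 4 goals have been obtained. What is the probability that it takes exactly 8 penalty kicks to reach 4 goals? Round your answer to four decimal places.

0.1033

Y = trial on which the fourth success occurs; negative binomial, r=4, p=0.63.
P(Y=8) = C(7,3) · p^4 · (1−p)^4
= 35 · 0.15753 · 0.018742 = 0.103333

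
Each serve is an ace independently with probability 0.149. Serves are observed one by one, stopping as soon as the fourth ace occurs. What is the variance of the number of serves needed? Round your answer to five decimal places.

Y = total serves until the fourth success; negative binomial with r=4, p=0.149.
Var(Y) = r(1−p)/p² = 4·0.851 / 0.149² = 153.3264267

153.32643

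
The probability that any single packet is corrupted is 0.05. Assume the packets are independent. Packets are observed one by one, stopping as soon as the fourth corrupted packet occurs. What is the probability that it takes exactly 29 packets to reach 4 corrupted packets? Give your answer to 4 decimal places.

0.0057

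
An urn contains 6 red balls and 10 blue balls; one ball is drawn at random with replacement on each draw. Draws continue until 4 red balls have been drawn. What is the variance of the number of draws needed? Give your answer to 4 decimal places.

17.7778

Y = total draws until the fourth success; negative binomial with r=4, p=0.375.
Var(Y) = r(1−p)/p² = 4·0.625 / 0.375² = 17.777778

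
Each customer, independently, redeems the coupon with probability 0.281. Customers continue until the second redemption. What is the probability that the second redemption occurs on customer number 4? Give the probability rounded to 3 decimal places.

Y = trial on which the second success occurs; negative binomial, r=2, p=0.281.
P(Y=4) = C(3,1) · p^2 · (1−p)^2
= 3 · 0.078961 · 0.51696 = 0.12246

0.122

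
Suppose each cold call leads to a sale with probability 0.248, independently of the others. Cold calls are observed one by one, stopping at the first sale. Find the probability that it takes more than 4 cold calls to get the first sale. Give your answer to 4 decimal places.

Y = number of cold calls to the first success; geometric, p = 0.248.
P(Y > 4) = P(first 4 all fail) = (1−p)^4 = 0.319795

0.3198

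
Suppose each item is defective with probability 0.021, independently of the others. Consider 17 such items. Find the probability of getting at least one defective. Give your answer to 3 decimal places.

P(at least one) = 1 − P(none) = 1 − (1 − 0.021)^17
= 1 − 0.69712 = 0.30288

0.303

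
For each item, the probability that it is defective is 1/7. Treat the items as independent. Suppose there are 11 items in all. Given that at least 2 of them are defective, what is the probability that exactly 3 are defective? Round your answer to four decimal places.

X ~ Binomial(11, 0.142857). Want P(X=3 | X≥2) = P(X=3) / P(X≥2).
P(X=3) = C(11,3)·0.142857^3·0.857143^8 = 0.140157
P(X≥2) = 1 − 0.183479 − 0.336377 = 0.480144
Ratio = 0.140157 / 0.480144 = 0.291907

0.2919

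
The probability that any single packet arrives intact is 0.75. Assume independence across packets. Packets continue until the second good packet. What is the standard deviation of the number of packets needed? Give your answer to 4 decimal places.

0.9428

Y = total packets until the second success; negative binomial with r=2, p=0.75.
SD(Y) = √[r(1−p)/p²] = √(0.888889) = 0.942809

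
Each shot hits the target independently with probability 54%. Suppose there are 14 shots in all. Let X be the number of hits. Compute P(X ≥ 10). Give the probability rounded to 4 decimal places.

0.1490

X ~ Binomial(14, 0.54); P(X ≥ 10) = Σ C(14,k) p^k (1−p)^(14−k) over k:
  k=10: C(14,10)·0.54^10·0.46^4 = 0.094494
  k=11: C(14,11)·0.54^11·0.46^3 = 0.040337
  k=12: C(14,12)·0.54^12·0.46^2 = 0.011838
  k=13: C(14,13)·0.54^13·0.46^1 = 0.002138
  k=14: C(14,14)·0.54^14·0.46^0 = 0.000179
Total = 0.148986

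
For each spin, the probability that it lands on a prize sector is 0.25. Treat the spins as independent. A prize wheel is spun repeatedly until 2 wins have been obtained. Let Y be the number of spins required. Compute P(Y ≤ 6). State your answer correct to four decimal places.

Finishing within 6 spins ⇔ at least 2 successes in the first 6. With X ~ Binomial(6, 0.25), P(Y ≤ 6) = 1 − P(X ≤ 1).
  k=0: C(6,0)·0.25^0·0.75^6 = 0.177979
  k=1: C(6,1)·0.25^1·0.75^5 = 0.355957
1 − 0.533936 = 0.466064

0.4661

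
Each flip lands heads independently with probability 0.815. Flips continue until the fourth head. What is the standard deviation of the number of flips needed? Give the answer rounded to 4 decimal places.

Y = total flips until the fourth success; negative binomial with r=4, p=0.815.
SD(Y) = √[r(1−p)/p²] = √(1.114080) = 1.055500

1.0555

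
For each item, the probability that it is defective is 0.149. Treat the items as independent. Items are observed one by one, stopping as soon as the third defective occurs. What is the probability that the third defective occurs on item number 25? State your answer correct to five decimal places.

Y = trial on which the third success occurs; negative binomial, r=3, p=0.149.
P(Y=25) = C(24,2) · p^3 · (1−p)^22
= 276 · 0.0033079 · 0.028738 = 0.0262372

0.02624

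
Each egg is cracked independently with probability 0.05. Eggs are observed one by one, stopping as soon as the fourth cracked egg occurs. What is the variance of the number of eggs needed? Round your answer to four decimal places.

1520.0000

Y = total eggs until the fourth success; negative binomial with r=4, p=0.05.
Var(Y) = r(1−p)/p² = 4·0.95 / 0.05² = 1520.000000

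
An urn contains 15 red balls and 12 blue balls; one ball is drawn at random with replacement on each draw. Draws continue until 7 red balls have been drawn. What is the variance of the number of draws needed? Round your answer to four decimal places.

10.0800

Y = total draws until the seventh success; negative binomial with r=7, p=0.555556.
Var(Y) = r(1−p)/p² = 7·0.444444 / 0.555556² = 10.080000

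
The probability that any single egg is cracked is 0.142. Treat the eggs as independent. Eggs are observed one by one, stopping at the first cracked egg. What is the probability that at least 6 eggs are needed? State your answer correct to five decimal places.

Y = number of eggs to the first success; geometric, p = 0.142.
P(Y > 5) = P(first 5 all fail) = (1−p)^5 = 0.4649823

0.46498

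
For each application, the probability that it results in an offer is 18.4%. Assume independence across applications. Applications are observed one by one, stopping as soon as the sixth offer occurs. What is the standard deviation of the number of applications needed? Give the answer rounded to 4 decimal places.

Y = total applications until the sixth success; negative binomial with r=6, p=0.184.
SD(Y) = √[r(1−p)/p²] = √(144.612476) = 12.025493

12.0255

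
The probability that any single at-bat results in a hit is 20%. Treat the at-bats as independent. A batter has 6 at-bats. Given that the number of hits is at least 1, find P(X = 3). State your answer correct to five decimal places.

X ~ Binomial(6, 0.20). Want P(X=3 | X≥1) = P(X=3) / P(X≥1).
P(X=3) = C(6,3)·0.20^3·0.80^3 = 0.0819200
P(X≥1) = 1 − 0.2621440 = 0.7378560
Ratio = 0.0819200 / 0.7378560 = 0.1110244

0.11102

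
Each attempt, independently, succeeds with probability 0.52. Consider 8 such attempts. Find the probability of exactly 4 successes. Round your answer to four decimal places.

0.2717

X ~ Binomial(n=8, p=0.52).
P(X=4) = C(8,4) · p^4 · (1−p)^4
= 70 · 0.073116 · 0.053084 = 0.271692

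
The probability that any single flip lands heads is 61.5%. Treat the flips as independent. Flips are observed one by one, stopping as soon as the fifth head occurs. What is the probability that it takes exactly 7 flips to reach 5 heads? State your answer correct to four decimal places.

0.1956

Y = trial on which the fifth success occurs; negative binomial, r=5, p=0.615.
P(Y=7) = C(6,4) · p^5 · (1−p)^2
= 15 · 0.087978 · 0.14822 = 0.195609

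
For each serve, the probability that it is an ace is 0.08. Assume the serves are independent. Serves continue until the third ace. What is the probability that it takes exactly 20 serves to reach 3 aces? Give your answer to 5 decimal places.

0.02122

Y = trial on which the third success occurs; negative binomial, r=3, p=0.08.
P(Y=20) = C(19,2) · p^3 · (1−p)^17
= 171 · 0.000512 · 0.24232 = 0.0212158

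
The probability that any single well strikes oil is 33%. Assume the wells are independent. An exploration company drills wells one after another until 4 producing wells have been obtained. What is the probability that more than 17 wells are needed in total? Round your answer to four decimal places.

Needing more than 17 wells ⇔ fewer than 4 successes in the first 17. With X ~ Binomial(17, 0.33), P(Y > 17) = P(X ≤ 3).
  k=0: C(17,0)·0.33^0·0.67^17 = 0.001105
  k=1: C(17,1)·0.33^1·0.67^16 = 0.009250
  k=2: C(17,2)·0.33^2·0.67^15 = 0.036449
  k=3: C(17,3)·0.33^3·0.67^14 = 0.089763
P(X ≤ 3) = 0.136568

0.1366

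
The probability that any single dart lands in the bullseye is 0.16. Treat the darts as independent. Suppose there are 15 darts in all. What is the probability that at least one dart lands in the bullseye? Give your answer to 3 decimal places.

0.927

P(at least one) = 1 − P(none) = 1 − (1 − 0.16)^15
= 1 − 0.07315 = 0.92685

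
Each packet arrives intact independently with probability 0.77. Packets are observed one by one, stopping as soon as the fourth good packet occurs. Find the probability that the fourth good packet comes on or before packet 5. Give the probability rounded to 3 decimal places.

0.675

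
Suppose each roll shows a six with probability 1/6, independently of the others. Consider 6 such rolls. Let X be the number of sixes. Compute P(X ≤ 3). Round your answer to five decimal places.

X ~ Binomial(6, 0.166667); P(X ≤ 3) = Σ C(6,k) p^k (1−p)^(6−k) over k:
  k=0: C(6,0)·0.166667^0·0.833333^6 = 0.3348980
  k=1: C(6,1)·0.166667^1·0.833333^5 = 0.4018776
  k=2: C(6,2)·0.166667^2·0.833333^4 = 0.2009388
  k=3: C(6,3)·0.166667^3·0.833333^3 = 0.0535837
Total = 0.9912980

0.99130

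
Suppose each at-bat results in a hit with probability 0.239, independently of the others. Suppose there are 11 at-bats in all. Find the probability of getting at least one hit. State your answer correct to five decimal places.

P(at least one) = 1 − P(none) = 1 − (1 − 0.239)^11
= 1 − 0.0495714 = 0.9504286

0.95043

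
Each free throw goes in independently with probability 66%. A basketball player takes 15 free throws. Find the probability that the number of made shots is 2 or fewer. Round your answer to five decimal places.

0.00004

X ~ Binomial(15, 0.66); P(X ≤ 2) = Σ C(15,k) p^k (1−p)^(15−k) over k:
  k=0: C(15,0)·0.66^0·0.34^15 = 0.0000001
  k=1: C(15,1)·0.66^1·0.34^14 = 0.0000027
  k=2: C(15,2)·0.66^2·0.34^13 = 0.0000371
Total = 0.0000399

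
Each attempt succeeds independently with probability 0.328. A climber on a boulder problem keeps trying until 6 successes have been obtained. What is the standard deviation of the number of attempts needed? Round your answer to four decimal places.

6.1219

Y = total attempts until the sixth success; negative binomial with r=6, p=0.328.
SD(Y) = √[r(1−p)/p²] = √(37.477692) = 6.121903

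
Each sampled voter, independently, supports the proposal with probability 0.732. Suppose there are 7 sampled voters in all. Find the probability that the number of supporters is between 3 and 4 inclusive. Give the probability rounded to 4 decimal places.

X ~ Binomial(7, 0.732); P(3 ≤ X ≤ 4) = Σ C(7,k) p^k (1−p)^(7−k) over k:
  k=3: C(7,3)·0.732^3·0.268^4 = 0.070817
  k=4: C(7,4)·0.732^4·0.268^3 = 0.193427
Total = 0.264244

0.2642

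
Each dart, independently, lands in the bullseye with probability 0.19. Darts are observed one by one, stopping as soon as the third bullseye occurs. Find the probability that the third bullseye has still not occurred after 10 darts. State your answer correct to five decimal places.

0.70778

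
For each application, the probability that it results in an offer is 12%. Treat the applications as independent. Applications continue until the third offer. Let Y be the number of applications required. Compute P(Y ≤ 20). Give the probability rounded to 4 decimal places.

Finishing within 20 applications ⇔ at least 3 successes in the first 20. With X ~ Binomial(20, 0.12), P(Y ≤ 20) = 1 − P(X ≤ 2).
  k=0: C(20,0)·0.12^0·0.88^20 = 0.077563
  k=1: C(20,1)·0.12^1·0.88^19 = 0.211535
  k=2: C(20,2)·0.12^2·0.88^18 = 0.274034
1 − 0.563132 = 0.436868

0.4369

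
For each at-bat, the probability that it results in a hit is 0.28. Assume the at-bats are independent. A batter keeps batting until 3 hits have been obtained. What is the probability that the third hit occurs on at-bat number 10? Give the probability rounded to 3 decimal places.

Y = trial on which the third success occurs; negative binomial, r=3, p=0.28.
P(Y=10) = C(9,2) · p^3 · (1−p)^7
= 36 · 0.021952 · 0.10031 = 0.07927

0.079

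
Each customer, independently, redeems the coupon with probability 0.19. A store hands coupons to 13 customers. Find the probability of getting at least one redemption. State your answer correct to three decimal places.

P(at least one) = 1 − P(none) = 1 − (1 − 0.19)^13
= 1 − 0.06461 = 0.93539

0.935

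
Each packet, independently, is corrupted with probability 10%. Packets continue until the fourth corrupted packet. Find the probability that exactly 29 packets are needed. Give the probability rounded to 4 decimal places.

0.0235

Y = trial on which the fourth success occurs; negative binomial, r=4, p=0.10.
P(Y=29) = C(28,3) · p^4 · (1−p)^25
= 3276 · 0.0001 · 0.07179 = 0.023518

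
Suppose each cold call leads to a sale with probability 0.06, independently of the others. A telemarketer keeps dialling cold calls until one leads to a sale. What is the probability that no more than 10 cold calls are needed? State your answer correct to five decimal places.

0.46138

Y = number of cold calls to the first success; geometric, p = 0.06.
P(Y ≤ 10) = 1 − (1−p)^10 = 1 − 0.5386151 = 0.4613849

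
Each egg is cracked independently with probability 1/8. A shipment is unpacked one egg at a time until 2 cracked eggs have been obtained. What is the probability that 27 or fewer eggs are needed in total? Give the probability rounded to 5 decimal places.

Finishing within 27 eggs ⇔ at least 2 successes in the first 27. With X ~ Binomial(27, 0.125), P(Y ≤ 27) = 1 − P(X ≤ 1).
  k=0: C(27,0)·0.125^0·0.875^27 = 0.0271780
  k=1: C(27,1)·0.125^1·0.875^26 = 0.1048294
1 − 0.1320074 = 0.8679926

0.86799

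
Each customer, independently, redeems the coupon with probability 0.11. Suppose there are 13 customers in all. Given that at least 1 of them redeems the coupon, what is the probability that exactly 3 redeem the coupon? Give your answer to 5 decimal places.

0.15214

X ~ Binomial(13, 0.11). Want P(X=3 | X≥1) = P(X=3) / P(X≥1).
P(X=3) = C(13,3)·0.11^3·0.89^10 = 0.1186982
P(X≥1) = 1 − 0.2198215 = 0.7801785
Ratio = 0.1186982 / 0.7801785 = 0.1521424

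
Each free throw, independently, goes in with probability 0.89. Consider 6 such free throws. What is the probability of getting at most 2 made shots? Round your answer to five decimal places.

X ~ Binomial(6, 0.89); P(X ≤ 2) = Σ C(6,k) p^k (1−p)^(6−k) over k:
  k=0: C(6,0)·0.89^0·0.11^6 = 0.0000018
  k=1: C(6,1)·0.89^1·0.11^5 = 0.0000860
  k=2: C(6,2)·0.89^2·0.11^4 = 0.0017396
Total = 0.0018273

0.00183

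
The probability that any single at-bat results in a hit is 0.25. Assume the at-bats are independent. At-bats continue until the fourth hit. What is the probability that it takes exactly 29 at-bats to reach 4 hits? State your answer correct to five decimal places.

Y = trial on which the fourth success occurs; negative binomial, r=4, p=0.25.
P(Y=29) = C(28,3) · p^4 · (1−p)^25
= 3276 · 0.0039062 · 0.00075254 = 0.0096302

0.00963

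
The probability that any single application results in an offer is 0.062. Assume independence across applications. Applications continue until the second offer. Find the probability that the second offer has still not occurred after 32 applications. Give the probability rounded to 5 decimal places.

0.40176

Needing more than 32 applications ⇔ fewer than 2 successes in the first 32. With X ~ Binomial(32, 0.062), P(Y > 32) = P(X ≤ 1).
  k=0: C(32,0)·0.062^0·0.938^32 = 0.1289706
  k=1: C(32,1)·0.062^1·0.938^31 = 0.2727908
P(X ≤ 1) = 0.4017614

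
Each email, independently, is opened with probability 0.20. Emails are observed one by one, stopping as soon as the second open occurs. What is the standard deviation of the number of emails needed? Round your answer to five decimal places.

Y = total emails until the second success; negative binomial with r=2, p=0.20.
SD(Y) = √[r(1−p)/p²] = √(40.0000000) = 6.3245553

6.32456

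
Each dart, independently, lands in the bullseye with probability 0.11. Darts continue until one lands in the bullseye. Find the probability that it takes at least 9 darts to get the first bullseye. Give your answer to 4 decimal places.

0.3937

Y = number of darts to the first success; geometric, p = 0.11.
P(Y > 8) = P(first 8 all fail) = (1−p)^8 = 0.393659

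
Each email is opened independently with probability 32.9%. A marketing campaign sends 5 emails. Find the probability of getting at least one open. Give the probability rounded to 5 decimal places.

0.86398

P(at least one) = 1 − P(none) = 1 − (1 − 0.329)^5
= 1 − 0.1360231 = 0.8639769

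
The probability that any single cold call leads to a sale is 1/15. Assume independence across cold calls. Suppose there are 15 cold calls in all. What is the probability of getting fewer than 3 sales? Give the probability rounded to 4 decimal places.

X ~ Binomial(15, 0.066667); P(X ≤ 2) = Σ C(15,k) p^k (1−p)^(15−k) over k:
  k=0: C(15,0)·0.066667^0·0.933333^15 = 0.355264
  k=1: C(15,1)·0.066667^1·0.933333^14 = 0.380640
  k=2: C(15,2)·0.066667^2·0.933333^13 = 0.190320
Total = 0.926225

0.9262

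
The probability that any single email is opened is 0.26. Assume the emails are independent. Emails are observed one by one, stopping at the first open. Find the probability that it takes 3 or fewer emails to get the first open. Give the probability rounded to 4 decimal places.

0.5948

Y = number of emails to the first success; geometric, p = 0.26.
P(Y ≤ 3) = 1 − (1−p)^3 = 1 − 0.405224 = 0.594776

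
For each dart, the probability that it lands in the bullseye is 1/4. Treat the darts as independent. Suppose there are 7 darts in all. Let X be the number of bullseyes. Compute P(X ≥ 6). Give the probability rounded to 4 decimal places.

0.0013

X ~ Binomial(7, 0.25); P(X ≥ 6) = Σ C(7,k) p^k (1−p)^(7−k) over k:
  k=6: C(7,6)·0.25^6·0.75^1 = 0.001282
  k=7: C(7,7)·0.25^7·0.75^0 = 0.000061
Total = 0.001343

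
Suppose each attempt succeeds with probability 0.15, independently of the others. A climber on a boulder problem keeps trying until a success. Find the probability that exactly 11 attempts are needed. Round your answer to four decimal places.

Geometric (trials to first success), p = 0.15.
P(Y = 11) = (1−p)^10 · p = 0.19687 · 0.15 = 0.029531

0.0295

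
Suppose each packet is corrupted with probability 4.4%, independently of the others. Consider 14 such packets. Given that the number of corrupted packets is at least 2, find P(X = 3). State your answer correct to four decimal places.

0.1522

X ~ Binomial(14, 0.044). Want P(X=3 | X≥2) = P(X=3) / P(X≥2).
P(X=3) = C(14,3)·0.044^3·0.956^11 = 0.018901
P(X≥2) = 1 − 0.532611 − 0.343189 = 0.124200
Ratio = 0.018901 / 0.124200 = 0.152186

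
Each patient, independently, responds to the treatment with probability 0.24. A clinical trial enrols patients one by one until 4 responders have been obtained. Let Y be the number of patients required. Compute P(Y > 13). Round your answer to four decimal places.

0.6178

Needing more than 13 patients ⇔ fewer than 4 successes in the first 13. With X ~ Binomial(13, 0.24), P(Y > 13) = P(X ≤ 3).
  k=0: C(13,0)·0.24^0·0.76^13 = 0.028221
  k=1: C(13,1)·0.24^1·0.76^12 = 0.115856
  k=2: C(13,2)·0.24^2·0.76^11 = 0.219516
  k=3: C(13,3)·0.24^3·0.76^10 = 0.254177
P(X ≤ 3) = 0.617770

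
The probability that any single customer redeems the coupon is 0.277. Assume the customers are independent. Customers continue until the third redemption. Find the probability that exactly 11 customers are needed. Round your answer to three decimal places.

0.071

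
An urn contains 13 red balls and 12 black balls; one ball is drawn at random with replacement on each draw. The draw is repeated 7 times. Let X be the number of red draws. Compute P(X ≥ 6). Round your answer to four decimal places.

0.0767

X ~ Binomial(7, 0.52); P(X ≥ 6) = Σ C(7,k) p^k (1−p)^(7−k) over k:
  k=6: C(7,6)·0.52^6·0.48^1 = 0.066429
  k=7: C(7,7)·0.52^7·0.48^0 = 0.010281
Total = 0.076710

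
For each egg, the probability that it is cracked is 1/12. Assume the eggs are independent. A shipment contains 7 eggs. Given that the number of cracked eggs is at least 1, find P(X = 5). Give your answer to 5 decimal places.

0.00016

X ~ Binomial(7, 0.083333). Want P(X=5 | X≥1) = P(X=5) / P(X≥1).
P(X=5) = C(7,5)·0.083333^5·0.916667^2 = 0.0000709
P(X≥1) = 1 − 0.5438512 = 0.4561488
Ratio = 0.0000709 / 0.4561488 = 0.0001555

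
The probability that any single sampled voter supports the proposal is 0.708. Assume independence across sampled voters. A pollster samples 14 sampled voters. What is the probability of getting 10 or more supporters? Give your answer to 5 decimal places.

0.61031

X ~ Binomial(14, 0.708); P(X ≥ 10) = Σ C(14,k) p^k (1−p)^(14−k) over k:
  k=10: C(14,10)·0.708^10·0.292^4 = 0.2303022
  k=11: C(14,11)·0.708^11·0.292^3 = 0.2030560
  k=12: C(14,12)·0.708^12·0.292^2 = 0.1230853
  k=13: C(14,13)·0.708^13·0.292^1 = 0.0459138
  k=14: C(14,14)·0.708^14·0.292^0 = 0.0079518
Total = 0.6103091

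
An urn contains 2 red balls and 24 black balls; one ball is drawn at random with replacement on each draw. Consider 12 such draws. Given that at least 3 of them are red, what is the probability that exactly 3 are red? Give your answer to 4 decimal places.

X ~ Binomial(12, 0.076923). Want P(X=3 | X≥3) = P(X=3) / P(X≥3).
P(X=3) = C(12,3)·0.076923^3·0.923077^9 = 0.048723
P(X≥3) = 1 − 0.382697 − 0.382697 − 0.175403 = 0.059204
Ratio = 0.048723 / 0.059204 = 0.822968

0.8230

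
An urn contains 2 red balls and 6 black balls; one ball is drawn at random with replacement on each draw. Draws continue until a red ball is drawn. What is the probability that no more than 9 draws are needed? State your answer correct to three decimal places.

0.925

Y = number of draws to the first success; geometric, p = 0.25.
P(Y ≤ 9) = 1 − (1−p)^9 = 1 − 0.07508 = 0.92492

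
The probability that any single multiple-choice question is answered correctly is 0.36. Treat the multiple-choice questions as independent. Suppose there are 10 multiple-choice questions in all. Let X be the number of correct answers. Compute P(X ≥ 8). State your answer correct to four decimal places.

X ~ Binomial(10, 0.36); P(X ≥ 8) = Σ C(10,k) p^k (1−p)^(10−k) over k:
  k=8: C(10,8)·0.36^8·0.64^2 = 0.005200
  k=9: C(10,9)·0.36^9·0.64^1 = 0.000650
  k=10: C(10,10)·0.36^10·0.64^0 = 0.000037
Total = 0.005886

0.0059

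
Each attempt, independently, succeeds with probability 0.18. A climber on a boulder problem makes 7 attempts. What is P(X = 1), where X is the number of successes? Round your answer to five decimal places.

X ~ Binomial(n=7, p=0.18).
P(X=1) = C(7,1) · p^1 · (1−p)^6
= 7 · 0.18 · 0.30401 = 0.3830484

0.38305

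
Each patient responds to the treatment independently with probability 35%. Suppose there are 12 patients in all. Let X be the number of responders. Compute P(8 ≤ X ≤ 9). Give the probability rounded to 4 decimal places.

X ~ Binomial(12, 0.35); P(8 ≤ X ≤ 9) = Σ C(12,k) p^k (1−p)^(12−k) over k:
  k=8: C(12,8)·0.35^8·0.65^4 = 0.019898
  k=9: C(12,9)·0.35^9·0.65^3 = 0.004762
Total = 0.024660

0.0247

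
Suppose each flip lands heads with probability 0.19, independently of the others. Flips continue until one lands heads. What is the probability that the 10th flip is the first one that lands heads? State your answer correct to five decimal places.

0.02852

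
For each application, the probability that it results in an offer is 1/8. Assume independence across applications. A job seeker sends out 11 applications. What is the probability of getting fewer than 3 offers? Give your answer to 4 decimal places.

0.8503

X ~ Binomial(11, 0.125); P(X ≤ 2) = Σ C(11,k) p^k (1−p)^(11−k) over k:
  k=0: C(11,0)·0.125^0·0.875^11 = 0.230191
  k=1: C(11,1)·0.125^1·0.875^10 = 0.361729
  k=2: C(11,2)·0.125^2·0.875^9 = 0.258378
Total = 0.850298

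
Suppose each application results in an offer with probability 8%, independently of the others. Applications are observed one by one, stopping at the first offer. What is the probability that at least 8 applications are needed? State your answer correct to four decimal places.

0.5578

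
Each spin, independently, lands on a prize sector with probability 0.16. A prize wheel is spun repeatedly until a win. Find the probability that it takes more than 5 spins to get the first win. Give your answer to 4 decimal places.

Y = number of spins to the first success; geometric, p = 0.16.
P(Y > 5) = P(first 5 all fail) = (1−p)^5 = 0.418212

0.4182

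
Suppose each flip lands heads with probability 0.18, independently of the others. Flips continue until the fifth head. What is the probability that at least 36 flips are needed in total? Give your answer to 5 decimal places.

Needing more than 35 flips ⇔ fewer than 5 successes in the first 35. With X ~ Binomial(35, 0.18), P(Y > 35) = P(X ≤ 4).
  k=0: C(35,0)·0.18^0·0.82^35 = 0.0009627
  k=1: C(35,1)·0.18^1·0.82^34 = 0.0073962
  k=2: C(35,2)·0.18^2·0.82^33 = 0.0276006
  k=3: C(35,3)·0.18^3·0.82^32 = 0.0666454
  k=4: C(35,4)·0.18^4·0.82^31 = 0.1170359
P(X ≤ 4) = 0.2196409

0.21964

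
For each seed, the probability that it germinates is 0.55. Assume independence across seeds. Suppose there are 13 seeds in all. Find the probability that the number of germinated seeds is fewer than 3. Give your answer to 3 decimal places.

0.004

X ~ Binomial(13, 0.55); P(X ≤ 2) = Σ C(13,k) p^k (1−p)^(13−k) over k:
  k=0: C(13,0)·0.55^0·0.45^13 = 0.00003
  k=1: C(13,1)·0.55^1·0.45^12 = 0.00049
  k=2: C(13,2)·0.55^2·0.45^11 = 0.00362
Total = 0.00414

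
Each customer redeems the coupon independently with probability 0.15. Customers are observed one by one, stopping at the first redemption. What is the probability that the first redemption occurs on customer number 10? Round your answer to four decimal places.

Geometric (trials to first success), p = 0.15.
P(Y = 10) = (1−p)^9 · p = 0.23162 · 0.15 = 0.034743

0.0347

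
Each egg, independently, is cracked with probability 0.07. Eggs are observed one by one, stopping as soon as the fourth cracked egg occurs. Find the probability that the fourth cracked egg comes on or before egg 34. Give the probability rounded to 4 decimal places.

Finishing within 34 eggs ⇔ at least 4 successes in the first 34. With X ~ Binomial(34, 0.07), P(Y ≤ 34) = 1 − P(X ≤ 3).
  k=0: C(34,0)·0.07^0·0.93^34 = 0.084805
  k=1: C(34,1)·0.07^1·0.93^33 = 0.217027
  k=2: C(34,2)·0.07^2·0.93^32 = 0.269534
  k=3: C(34,3)·0.07^3·0.93^31 = 0.216400
1 − 0.787766 = 0.212234

0.2122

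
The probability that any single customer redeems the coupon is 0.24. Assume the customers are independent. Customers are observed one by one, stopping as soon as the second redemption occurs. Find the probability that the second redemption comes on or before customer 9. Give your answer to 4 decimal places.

Finishing within 9 customers ⇔ at least 2 successes in the first 9. With X ~ Binomial(9, 0.24), P(Y ≤ 9) = 1 − P(X ≤ 1).
  k=0: C(9,0)·0.24^0·0.76^9 = 0.084591
  k=1: C(9,1)·0.24^1·0.76^8 = 0.240416
1 − 0.325006 = 0.674994

0.6750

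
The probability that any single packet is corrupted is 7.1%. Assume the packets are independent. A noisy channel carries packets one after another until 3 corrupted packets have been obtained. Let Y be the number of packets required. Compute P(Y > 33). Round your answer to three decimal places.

Needing more than 33 packets ⇔ fewer than 3 successes in the first 33. With X ~ Binomial(33, 0.071), P(Y > 33) = P(X ≤ 2).
  k=0: C(33,0)·0.071^0·0.929^33 = 0.08801
  k=1: C(33,1)·0.071^1·0.929^32 = 0.22196
  k=2: C(33,2)·0.071^2·0.929^31 = 0.27142
P(X ≤ 2) = 0.58138

0.581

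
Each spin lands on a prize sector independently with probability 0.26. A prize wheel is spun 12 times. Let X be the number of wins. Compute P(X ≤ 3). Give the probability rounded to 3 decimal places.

X ~ Binomial(12, 0.26); P(X ≤ 3) = Σ C(12,k) p^k (1−p)^(12−k) over k:
  k=0: C(12,0)·0.26^0·0.74^12 = 0.02696
  k=1: C(12,1)·0.26^1·0.74^11 = 0.11369
  k=2: C(12,2)·0.26^2·0.74^10 = 0.21969
  k=3: C(12,3)·0.26^3·0.74^9 = 0.25729
Total = 0.61763

0.618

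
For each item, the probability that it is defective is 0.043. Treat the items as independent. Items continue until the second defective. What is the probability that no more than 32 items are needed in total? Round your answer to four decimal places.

0.4027

Finishing within 32 items ⇔ at least 2 successes in the first 32. With X ~ Binomial(32, 0.043), P(Y ≤ 32) = 1 − P(X ≤ 1).
  k=0: C(32,0)·0.043^0·0.957^32 = 0.245009
  k=1: C(32,1)·0.043^1·0.957^31 = 0.352280
1 − 0.597289 = 0.402711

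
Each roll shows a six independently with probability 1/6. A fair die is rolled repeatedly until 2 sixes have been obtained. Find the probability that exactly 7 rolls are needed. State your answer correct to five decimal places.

Y = trial on which the second success occurs; negative binomial, r=2, p=0.166667.
P(Y=7) = C(6,1) · p^2 · (1−p)^5
= 6 · 0.027778 · 0.40188 = 0.0669796

0.06698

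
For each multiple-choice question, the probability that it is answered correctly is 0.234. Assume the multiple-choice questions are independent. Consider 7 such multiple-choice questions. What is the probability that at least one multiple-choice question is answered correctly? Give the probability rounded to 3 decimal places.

P(at least one) = 1 − P(none) = 1 − (1 − 0.234)^7
= 1 − 0.15474 = 0.84526

0.845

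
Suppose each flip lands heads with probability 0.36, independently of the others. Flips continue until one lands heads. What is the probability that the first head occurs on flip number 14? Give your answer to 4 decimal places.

0.0011

Geometric (trials to first success), p = 0.36.
P(Y = 14) = (1−p)^13 · p = 0.0030223 · 0.36 = 0.001088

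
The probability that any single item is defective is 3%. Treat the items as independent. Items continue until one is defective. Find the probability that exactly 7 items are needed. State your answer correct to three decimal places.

0.025

Geometric (trials to first success), p = 0.03.
P(Y = 7) = (1−p)^6 · p = 0.83297 · 0.03 = 0.02499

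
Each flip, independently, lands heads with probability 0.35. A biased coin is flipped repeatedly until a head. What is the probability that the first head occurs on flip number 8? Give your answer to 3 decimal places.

0.017

Geometric (trials to first success), p = 0.35.
P(Y = 8) = (1−p)^7 · p = 0.049022 · 0.35 = 0.01716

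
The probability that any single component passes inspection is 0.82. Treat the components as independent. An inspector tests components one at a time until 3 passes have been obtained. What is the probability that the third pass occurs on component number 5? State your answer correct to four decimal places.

Y = trial on which the third success occurs; negative binomial, r=3, p=0.82.
P(Y=5) = C(4,2) · p^3 · (1−p)^2
= 6 · 0.55137 · 0.0324 = 0.107186

0.1072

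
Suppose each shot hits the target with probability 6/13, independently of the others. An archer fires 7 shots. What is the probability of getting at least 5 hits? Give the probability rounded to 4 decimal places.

0.1684

X ~ Binomial(7, 0.461538); P(X ≥ 5) = Σ C(7,k) p^k (1−p)^(7−k) over k:
  k=5: C(7,5)·0.461538^5·0.538462^2 = 0.127517
  k=6: C(7,6)·0.461538^6·0.538462^1 = 0.036433
  k=7: C(7,7)·0.461538^7·0.538462^0 = 0.004461
Total = 0.168412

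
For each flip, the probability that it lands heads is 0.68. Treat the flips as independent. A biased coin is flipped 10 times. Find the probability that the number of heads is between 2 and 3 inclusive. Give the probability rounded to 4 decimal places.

X ~ Binomial(10, 0.68); P(2 ≤ X ≤ 3) = Σ C(10,k) p^k (1−p)^(10−k) over k:
  k=2: C(10,2)·0.68^2·0.32^8 = 0.002288
  k=3: C(10,3)·0.68^3·0.32^7 = 0.012965
Total = 0.015252

0.0153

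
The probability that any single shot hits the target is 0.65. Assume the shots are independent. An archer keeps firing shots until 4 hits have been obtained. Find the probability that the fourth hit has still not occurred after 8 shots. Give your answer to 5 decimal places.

0.10609

Needing more than 8 shots ⇔ fewer than 4 successes in the first 8. With X ~ Binomial(8, 0.65), P(Y > 8) = P(X ≤ 3).
  k=0: C(8,0)·0.65^0·0.35^8 = 0.0002252
  k=1: C(8,1)·0.65^1·0.35^7 = 0.0033456
  k=2: C(8,2)·0.65^2·0.35^6 = 0.0217467
  k=3: C(8,3)·0.65^3·0.35^5 = 0.0807734
P(X ≤ 3) = 0.1060909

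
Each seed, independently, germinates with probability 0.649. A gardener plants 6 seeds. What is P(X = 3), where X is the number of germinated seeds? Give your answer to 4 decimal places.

0.2364

X ~ Binomial(n=6, p=0.649).
P(X=3) = C(6,3) · p^3 · (1−p)^3
= 20 · 0.27336 · 0.043244 = 0.236421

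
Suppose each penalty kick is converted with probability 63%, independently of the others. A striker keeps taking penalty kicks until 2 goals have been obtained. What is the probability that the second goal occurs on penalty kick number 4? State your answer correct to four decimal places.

0.1630

Y = trial on which the second success occurs; negative binomial, r=2, p=0.63.
P(Y=4) = C(3,1) · p^2 · (1−p)^2
= 3 · 0.3969 · 0.1369 = 0.163007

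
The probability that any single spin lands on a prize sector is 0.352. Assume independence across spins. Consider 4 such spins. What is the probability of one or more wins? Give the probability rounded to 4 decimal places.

0.8237

P(at least one) = 1 − P(none) = 1 − (1 − 0.352)^4
= 1 − 0.176319 = 0.823681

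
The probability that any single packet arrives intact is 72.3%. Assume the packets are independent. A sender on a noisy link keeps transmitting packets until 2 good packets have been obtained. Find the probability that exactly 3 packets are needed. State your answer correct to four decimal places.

Y = trial on which the second success occurs; negative binomial, r=2, p=0.723.
P(Y=3) = C(2,1) · p^2 · (1−p)^1
= 2 · 0.52273 · 0.277 = 0.289592

0.2896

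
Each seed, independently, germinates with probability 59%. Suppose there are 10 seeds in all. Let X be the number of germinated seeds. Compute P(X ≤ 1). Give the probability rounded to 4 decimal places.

X ~ Binomial(10, 0.59); P(X ≤ 1) = Σ C(10,k) p^k (1−p)^(10−k) over k:
  k=0: C(10,0)·0.59^0·0.41^10 = 0.000134
  k=1: C(10,1)·0.59^1·0.41^9 = 0.001932
Total = 0.002066

0.0021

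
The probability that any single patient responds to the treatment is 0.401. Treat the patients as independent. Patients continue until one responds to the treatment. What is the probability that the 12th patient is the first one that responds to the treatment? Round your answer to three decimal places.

Geometric (trials to first success), p = 0.401.
P(Y = 12) = (1−p)^11 · p = 0.003562 · 0.401 = 0.00143

0.001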